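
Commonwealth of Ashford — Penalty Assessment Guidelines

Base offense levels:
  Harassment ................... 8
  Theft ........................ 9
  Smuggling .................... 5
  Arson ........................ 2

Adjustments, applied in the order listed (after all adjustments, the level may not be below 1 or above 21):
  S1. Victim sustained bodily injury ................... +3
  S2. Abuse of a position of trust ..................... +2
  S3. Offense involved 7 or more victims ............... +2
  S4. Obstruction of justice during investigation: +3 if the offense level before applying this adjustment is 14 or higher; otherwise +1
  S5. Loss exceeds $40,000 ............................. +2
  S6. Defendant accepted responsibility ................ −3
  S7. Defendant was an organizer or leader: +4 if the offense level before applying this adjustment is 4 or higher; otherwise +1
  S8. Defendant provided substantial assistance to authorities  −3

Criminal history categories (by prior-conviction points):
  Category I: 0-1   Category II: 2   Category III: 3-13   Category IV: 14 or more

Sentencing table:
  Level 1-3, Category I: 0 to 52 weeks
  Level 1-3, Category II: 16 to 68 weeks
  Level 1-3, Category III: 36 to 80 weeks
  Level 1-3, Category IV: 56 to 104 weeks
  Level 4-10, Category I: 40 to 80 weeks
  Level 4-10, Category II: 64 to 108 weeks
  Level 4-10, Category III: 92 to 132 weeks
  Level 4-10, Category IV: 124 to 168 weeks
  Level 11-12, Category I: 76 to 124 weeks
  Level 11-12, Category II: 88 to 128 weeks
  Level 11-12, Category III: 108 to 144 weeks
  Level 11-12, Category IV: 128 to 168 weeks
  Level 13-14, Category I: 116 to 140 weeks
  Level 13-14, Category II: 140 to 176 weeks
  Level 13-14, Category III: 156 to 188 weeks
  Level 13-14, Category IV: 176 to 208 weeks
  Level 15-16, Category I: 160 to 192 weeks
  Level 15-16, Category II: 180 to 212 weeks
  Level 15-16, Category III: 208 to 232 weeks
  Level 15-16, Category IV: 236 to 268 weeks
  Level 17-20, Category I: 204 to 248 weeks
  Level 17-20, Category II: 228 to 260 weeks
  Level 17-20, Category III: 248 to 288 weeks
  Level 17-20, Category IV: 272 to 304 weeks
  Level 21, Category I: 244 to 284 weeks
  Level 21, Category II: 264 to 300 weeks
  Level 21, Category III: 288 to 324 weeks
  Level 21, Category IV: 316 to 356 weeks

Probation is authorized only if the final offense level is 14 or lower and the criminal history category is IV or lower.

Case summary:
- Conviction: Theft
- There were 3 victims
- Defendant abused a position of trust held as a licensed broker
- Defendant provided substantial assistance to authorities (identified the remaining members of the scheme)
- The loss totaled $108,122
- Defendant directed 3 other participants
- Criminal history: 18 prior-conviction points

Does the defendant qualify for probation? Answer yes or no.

Base offense level for theft: 9.
S1 does not apply.
S2 applies: 9 + 2 = 11.
S4 does not apply.
S5 applies: 11 + 2 = 13.
S6 does not apply.
S7 applies (level before this adjustment is 13 ≥ 4, so +4): 13 + 4 = 17.
S8 applies: 17 − 3 = 14.
Final offense level: 14.
Criminal history: 18 prior points → Category IV (14+).
Level 14 falls in the 13-14 band.
Grid: Level 13-14 × Category IV = 176-208 weeks.
Probation check: level 14 ≤ 14 and category IV ≤ IV → eligible.

Yes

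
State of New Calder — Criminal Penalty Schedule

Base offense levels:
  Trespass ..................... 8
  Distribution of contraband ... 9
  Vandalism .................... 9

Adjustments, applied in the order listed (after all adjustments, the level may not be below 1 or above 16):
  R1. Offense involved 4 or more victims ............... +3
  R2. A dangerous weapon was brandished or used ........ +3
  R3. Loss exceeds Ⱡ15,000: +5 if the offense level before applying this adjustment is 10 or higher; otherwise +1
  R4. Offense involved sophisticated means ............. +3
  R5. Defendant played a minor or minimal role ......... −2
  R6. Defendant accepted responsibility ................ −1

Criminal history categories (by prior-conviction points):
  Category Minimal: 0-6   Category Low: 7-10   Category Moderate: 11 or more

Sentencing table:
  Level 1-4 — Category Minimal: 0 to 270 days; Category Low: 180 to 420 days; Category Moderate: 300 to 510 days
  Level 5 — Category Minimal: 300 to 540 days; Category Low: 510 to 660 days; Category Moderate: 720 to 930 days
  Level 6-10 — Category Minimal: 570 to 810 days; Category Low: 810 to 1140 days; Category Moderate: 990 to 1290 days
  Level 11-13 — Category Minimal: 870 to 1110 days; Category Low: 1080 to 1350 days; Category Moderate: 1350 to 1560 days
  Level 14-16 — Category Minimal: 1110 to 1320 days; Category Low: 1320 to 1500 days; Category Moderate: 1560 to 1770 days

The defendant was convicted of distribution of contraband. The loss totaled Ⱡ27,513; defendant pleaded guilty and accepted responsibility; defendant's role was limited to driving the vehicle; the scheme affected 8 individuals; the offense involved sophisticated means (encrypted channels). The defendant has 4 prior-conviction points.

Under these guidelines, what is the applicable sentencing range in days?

1110-1320 days

Base offense level for distribution of contraband: 9.
R1 applies: 9 + 3 = 12.
R3 applies (level before this adjustment is 12 ≥ 10, so +5): 12 + 5 = 17.
R4 applies: 17 + 3 = 20.
R5 applies: 20 − 2 = 18.
R6 applies: 18 − 1 = 17.
Level 17 exceeds the maximum of 16; capped at 16.
Final offense level: 16.
Criminal history: 4 prior points → Category Minimal (0-6).
Level 16 falls in the 14-16 band.
Grid: Level 14-16 × Category Minimal = 1110-1320 days.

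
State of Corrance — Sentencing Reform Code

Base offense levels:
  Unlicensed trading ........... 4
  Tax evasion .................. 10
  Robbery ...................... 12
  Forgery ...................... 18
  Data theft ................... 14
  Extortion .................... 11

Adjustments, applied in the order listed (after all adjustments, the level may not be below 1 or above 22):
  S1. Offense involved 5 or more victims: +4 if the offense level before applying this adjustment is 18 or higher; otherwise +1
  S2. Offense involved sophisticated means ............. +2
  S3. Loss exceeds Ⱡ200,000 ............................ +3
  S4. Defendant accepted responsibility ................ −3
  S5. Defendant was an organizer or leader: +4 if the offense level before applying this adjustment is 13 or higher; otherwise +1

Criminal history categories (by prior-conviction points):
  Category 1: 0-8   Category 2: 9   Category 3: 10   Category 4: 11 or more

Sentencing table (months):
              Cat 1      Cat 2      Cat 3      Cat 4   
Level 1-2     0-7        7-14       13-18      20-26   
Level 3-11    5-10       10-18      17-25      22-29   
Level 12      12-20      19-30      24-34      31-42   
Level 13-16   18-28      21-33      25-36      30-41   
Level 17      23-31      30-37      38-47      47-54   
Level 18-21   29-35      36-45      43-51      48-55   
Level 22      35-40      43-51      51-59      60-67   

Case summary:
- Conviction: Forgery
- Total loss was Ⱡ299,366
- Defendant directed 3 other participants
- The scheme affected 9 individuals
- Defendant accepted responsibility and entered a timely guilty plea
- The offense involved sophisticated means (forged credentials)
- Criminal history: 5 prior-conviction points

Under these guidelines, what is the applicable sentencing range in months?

35-40 months

Base offense level for forgery: 18.
S1 applies (level before this adjustment is 18 ≥ 18, so +4): 18 + 4 = 22.
S2 applies: 22 + 2 = 24.
S3 applies: 24 + 3 = 27.
S4 applies: 27 − 3 = 24.
S5 applies (level before this adjustment is 24 ≥ 13, so +4): 24 + 4 = 28.
Level 28 exceeds the maximum of 22; capped at 22.
Final offense level: 22.
Criminal history: 5 prior points → Category 1 (0-8).
Level 22 falls in the 22 band.
Grid: Level 22 × Category 1 = 35-40 months.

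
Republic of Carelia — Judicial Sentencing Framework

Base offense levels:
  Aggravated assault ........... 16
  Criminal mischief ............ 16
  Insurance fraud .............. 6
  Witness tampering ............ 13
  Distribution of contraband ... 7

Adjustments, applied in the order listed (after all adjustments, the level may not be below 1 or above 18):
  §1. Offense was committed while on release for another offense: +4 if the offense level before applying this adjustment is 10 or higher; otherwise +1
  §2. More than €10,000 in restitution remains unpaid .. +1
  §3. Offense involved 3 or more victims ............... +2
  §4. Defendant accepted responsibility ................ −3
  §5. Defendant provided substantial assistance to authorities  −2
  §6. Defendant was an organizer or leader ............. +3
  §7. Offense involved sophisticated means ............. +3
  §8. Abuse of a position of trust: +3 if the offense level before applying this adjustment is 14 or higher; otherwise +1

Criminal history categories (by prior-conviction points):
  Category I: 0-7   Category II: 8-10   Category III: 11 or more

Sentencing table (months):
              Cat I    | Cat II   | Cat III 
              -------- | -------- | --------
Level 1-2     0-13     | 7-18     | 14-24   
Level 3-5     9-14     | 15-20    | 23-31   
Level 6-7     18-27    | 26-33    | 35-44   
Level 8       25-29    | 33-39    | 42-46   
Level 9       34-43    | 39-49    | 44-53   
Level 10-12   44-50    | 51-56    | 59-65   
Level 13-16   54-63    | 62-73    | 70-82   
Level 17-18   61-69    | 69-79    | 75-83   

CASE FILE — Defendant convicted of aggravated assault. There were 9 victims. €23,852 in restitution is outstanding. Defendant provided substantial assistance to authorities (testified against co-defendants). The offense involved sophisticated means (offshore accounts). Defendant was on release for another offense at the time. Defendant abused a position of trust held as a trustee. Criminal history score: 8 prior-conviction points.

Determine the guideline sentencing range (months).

69-79 months

Base offense level for aggravated assault: 16.
§1 applies (level before this adjustment is 16 ≥ 10, so +4): 16 + 4 = 20.
§2 applies: 20 + 1 = 21.
§3 applies: 21 + 2 = 23.
§5 applies: 23 − 2 = 21.
§6 does not apply.
§7 applies: 21 + 3 = 24.
§8 applies (level before this adjustment is 24 ≥ 14, so +3): 24 + 3 = 27.
Level 27 exceeds the maximum of 18; capped at 18.
Final offense level: 18.
Criminal history: 8 prior points → Category II (8-10).
Level 18 falls in the 17-18 band.
Grid: Level 17-18 × Category II = 69-79 months.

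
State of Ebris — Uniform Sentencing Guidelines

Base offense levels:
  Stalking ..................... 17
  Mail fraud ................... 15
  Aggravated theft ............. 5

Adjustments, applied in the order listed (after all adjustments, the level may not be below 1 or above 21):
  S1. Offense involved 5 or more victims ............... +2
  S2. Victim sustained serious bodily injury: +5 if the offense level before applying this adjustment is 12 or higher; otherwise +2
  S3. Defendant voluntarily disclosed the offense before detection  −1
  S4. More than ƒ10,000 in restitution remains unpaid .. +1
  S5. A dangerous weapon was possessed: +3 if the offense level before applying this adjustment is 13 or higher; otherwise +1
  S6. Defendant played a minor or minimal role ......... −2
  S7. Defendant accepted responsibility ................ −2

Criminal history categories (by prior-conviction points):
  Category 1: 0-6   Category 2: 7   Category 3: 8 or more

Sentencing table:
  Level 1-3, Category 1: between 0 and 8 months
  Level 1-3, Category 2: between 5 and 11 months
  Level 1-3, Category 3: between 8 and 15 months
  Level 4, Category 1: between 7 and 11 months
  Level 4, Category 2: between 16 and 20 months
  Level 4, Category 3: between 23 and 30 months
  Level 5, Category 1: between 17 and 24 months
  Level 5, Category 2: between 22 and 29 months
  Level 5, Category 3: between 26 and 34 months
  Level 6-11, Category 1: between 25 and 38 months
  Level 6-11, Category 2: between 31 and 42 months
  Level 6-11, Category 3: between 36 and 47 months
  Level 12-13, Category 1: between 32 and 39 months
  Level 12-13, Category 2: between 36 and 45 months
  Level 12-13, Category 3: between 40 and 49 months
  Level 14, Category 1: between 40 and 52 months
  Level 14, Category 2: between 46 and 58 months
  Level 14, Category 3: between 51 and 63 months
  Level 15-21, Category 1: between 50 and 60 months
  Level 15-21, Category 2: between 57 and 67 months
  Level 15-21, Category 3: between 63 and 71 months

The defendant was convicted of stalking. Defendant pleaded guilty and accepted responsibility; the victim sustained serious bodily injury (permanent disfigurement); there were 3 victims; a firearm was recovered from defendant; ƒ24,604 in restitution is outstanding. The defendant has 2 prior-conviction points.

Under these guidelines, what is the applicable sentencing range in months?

Base offense level for stalking: 17.
S2 applies (level before this adjustment is 17 ≥ 12, so +5): 17 + 5 = 22.
S4 applies: 22 + 1 = 23.
S5 applies (level before this adjustment is 23 ≥ 13, so +3): 23 + 3 = 26.
S7 applies: 26 − 2 = 24.
Level 24 exceeds the maximum of 21; capped at 21.
Final offense level: 21.
Criminal history: 2 prior points → Category 1 (0-6).
Level 21 falls in the 15-21 band.
Grid: Level 15-21 × Category 1 = 50-60 months.

50-60 months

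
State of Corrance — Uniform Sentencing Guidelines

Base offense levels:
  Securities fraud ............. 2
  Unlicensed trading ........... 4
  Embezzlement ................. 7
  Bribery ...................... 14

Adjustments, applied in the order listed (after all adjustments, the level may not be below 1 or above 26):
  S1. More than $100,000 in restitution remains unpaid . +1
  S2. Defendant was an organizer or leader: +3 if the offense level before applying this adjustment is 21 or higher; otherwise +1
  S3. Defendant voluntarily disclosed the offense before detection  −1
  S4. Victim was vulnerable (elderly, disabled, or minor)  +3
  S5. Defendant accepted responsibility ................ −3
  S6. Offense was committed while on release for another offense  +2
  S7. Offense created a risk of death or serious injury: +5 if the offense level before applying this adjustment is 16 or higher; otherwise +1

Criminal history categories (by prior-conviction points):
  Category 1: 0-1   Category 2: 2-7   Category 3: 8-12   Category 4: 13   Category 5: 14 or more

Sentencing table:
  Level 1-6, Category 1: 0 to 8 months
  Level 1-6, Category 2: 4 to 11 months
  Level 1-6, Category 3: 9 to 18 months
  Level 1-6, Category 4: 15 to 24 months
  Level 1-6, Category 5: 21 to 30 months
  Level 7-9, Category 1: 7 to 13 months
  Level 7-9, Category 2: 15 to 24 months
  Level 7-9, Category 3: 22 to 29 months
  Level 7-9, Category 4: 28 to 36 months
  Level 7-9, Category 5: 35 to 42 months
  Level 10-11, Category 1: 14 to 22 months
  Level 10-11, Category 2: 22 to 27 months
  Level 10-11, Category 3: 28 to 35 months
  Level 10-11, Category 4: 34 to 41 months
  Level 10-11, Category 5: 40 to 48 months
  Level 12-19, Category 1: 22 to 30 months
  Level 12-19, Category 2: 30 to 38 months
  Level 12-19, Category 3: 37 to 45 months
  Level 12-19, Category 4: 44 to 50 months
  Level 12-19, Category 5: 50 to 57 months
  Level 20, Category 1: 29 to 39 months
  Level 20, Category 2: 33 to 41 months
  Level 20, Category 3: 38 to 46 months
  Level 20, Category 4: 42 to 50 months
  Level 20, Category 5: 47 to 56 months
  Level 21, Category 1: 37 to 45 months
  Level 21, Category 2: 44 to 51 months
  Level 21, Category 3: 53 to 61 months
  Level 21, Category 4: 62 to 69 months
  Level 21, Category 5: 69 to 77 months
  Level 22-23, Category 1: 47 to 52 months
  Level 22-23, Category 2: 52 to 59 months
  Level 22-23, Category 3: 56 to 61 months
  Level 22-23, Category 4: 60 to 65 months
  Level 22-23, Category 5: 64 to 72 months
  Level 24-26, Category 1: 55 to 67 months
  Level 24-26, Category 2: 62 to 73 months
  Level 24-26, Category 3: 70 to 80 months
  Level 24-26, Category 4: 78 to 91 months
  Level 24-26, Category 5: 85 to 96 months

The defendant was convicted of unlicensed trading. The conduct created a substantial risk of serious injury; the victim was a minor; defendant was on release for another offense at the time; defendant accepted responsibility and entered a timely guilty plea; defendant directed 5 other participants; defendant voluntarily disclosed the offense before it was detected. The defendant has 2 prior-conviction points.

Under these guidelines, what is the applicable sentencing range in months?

15-24 months

Base offense level for unlicensed trading: 4.
S2 applies (level before this adjustment is 4 < 21, so +1): 4 + 1 = 5.
S3 applies: 5 − 1 = 4.
S4 applies: 4 + 3 = 7.
S5 applies: 7 − 3 = 4.
S6 applies: 4 + 2 = 6.
S7 applies (level before this adjustment is 6 < 16, so +1): 6 + 1 = 7.
Final offense level: 7.
Criminal history: 2 prior points → Category 2 (2-7).
Level 7 falls in the 7-9 band.
Grid: Level 7-9 × Category 2 = 15-24 months.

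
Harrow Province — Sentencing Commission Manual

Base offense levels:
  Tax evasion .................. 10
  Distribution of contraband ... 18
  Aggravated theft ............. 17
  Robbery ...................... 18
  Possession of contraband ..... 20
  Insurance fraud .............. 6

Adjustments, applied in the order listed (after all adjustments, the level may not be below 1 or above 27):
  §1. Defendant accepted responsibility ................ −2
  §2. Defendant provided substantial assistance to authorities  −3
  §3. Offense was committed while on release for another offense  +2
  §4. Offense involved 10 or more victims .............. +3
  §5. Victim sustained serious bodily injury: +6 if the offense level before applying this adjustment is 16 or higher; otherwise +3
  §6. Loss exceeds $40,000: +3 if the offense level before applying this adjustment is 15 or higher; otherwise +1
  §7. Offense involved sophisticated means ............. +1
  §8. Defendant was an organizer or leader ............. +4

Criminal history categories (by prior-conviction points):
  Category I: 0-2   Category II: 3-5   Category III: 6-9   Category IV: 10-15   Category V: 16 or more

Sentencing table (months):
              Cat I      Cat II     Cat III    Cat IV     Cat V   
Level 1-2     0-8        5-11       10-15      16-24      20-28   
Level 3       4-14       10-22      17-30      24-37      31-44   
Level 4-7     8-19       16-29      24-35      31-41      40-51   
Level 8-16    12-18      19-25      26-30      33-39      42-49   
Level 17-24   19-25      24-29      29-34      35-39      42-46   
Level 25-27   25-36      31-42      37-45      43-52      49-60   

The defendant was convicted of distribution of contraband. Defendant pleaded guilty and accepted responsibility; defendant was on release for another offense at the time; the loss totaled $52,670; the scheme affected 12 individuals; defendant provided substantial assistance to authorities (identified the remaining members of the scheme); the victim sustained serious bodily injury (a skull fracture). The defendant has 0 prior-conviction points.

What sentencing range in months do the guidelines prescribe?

25-36 months

Base offense level for distribution of contraband: 18.
§1 applies: 18 − 2 = 16.
§2 applies: 16 − 3 = 13.
§3 applies: 13 + 2 = 15.
§4 applies: 15 + 3 = 18.
§5 applies (level before this adjustment is 18 ≥ 16, so +6): 18 + 6 = 24.
§6 applies (level before this adjustment is 24 ≥ 15, so +3): 24 + 3 = 27.
Final offense level: 27.
Criminal history: 0 prior points → Category I (0-2).
Level 27 falls in the 25-27 band.
Grid: Level 25-27 × Category I = 25-36 months.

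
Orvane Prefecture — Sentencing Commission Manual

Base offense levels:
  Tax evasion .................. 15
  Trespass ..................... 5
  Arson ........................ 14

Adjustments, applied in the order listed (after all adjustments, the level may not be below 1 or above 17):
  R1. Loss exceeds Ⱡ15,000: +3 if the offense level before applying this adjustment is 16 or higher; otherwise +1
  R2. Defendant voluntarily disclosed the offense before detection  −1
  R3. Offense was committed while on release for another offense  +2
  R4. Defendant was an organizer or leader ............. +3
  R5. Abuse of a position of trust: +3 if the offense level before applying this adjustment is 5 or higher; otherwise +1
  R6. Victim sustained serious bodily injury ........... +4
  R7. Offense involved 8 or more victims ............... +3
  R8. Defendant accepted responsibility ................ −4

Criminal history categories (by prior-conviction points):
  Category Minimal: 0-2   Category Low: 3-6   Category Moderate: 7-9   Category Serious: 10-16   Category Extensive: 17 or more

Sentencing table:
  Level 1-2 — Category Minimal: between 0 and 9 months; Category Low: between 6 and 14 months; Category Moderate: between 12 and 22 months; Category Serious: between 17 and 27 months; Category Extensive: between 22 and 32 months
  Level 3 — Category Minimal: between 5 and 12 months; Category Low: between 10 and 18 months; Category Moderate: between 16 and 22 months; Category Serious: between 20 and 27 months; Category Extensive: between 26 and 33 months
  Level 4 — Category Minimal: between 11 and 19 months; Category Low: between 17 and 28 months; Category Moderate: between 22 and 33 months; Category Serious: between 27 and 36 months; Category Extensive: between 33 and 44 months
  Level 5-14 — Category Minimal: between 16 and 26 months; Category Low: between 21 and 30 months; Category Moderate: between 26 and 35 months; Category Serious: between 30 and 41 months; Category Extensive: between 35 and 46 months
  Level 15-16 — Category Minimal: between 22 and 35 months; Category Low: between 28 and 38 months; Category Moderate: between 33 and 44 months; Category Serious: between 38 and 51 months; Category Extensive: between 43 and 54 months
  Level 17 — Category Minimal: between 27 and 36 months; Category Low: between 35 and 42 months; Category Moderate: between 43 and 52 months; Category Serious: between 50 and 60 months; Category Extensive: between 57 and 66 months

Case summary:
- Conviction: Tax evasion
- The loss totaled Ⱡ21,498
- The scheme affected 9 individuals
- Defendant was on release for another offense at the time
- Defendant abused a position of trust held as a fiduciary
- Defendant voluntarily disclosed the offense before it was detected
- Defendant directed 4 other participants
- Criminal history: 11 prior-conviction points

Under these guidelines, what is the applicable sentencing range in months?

50-60 months

Base offense level for tax evasion: 15.
R1 applies (level before this adjustment is 15 < 16, so +1): 15 + 1 = 16.
R2 applies: 16 − 1 = 15.
R3 applies: 15 + 2 = 17.
R4 applies: 17 + 3 = 20.
R5 applies (level before this adjustment is 20 ≥ 5, so +3): 20 + 3 = 23.
R7 applies: 23 + 3 = 26.
R8 does not apply.
Level 26 exceeds the maximum of 17; capped at 17.
Final offense level: 17.
Criminal history: 11 prior points → Category Serious (10-16).
Level 17 falls in the 17 band.
Grid: Level 17 × Category Serious = 50-60 months.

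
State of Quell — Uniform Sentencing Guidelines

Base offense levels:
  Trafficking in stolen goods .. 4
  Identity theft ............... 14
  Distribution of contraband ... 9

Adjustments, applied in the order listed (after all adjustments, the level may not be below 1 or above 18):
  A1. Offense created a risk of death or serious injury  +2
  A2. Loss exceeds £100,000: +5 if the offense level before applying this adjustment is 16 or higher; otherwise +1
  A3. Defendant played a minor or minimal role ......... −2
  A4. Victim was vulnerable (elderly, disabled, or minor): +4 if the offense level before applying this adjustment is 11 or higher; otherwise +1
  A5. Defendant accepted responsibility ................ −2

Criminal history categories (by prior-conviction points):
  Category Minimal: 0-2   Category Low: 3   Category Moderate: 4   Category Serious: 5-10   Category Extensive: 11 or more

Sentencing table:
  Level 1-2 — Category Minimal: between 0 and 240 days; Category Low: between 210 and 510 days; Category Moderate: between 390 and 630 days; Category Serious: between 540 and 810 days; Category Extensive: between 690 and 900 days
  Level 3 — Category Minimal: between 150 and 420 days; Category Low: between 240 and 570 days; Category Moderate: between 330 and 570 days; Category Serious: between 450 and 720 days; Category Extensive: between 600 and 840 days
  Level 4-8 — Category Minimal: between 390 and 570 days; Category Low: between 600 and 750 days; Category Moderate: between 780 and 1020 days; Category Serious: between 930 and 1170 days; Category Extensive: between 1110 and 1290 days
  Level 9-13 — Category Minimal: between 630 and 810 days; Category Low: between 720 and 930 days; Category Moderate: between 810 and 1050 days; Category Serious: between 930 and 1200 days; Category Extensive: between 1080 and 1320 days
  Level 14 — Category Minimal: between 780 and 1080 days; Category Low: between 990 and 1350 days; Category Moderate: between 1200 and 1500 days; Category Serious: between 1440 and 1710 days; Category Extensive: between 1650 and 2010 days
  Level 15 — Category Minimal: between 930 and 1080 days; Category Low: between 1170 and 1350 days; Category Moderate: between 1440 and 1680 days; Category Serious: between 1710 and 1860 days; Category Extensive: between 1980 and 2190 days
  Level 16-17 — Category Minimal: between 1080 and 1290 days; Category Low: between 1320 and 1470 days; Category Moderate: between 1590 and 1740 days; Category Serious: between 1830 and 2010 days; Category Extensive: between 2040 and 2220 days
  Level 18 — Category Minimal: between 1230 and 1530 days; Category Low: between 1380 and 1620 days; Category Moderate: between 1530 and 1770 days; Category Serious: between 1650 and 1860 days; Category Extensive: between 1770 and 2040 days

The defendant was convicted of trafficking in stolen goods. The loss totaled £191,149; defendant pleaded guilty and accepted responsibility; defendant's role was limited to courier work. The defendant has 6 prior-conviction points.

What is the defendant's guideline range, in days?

540-810 days

Base offense level for trafficking in stolen goods: 4.
A1 does not apply.
A2 applies (level before this adjustment is 4 < 16, so +1): 4 + 1 = 5.
A3 applies: 5 − 2 = 3.
A5 applies: 3 − 2 = 1.
Final offense level: 1.
Criminal history: 6 prior points → Category Serious (5-10).
Level 1 falls in the 1-2 band.
Grid: Level 1-2 × Category Serious = 540-810 days.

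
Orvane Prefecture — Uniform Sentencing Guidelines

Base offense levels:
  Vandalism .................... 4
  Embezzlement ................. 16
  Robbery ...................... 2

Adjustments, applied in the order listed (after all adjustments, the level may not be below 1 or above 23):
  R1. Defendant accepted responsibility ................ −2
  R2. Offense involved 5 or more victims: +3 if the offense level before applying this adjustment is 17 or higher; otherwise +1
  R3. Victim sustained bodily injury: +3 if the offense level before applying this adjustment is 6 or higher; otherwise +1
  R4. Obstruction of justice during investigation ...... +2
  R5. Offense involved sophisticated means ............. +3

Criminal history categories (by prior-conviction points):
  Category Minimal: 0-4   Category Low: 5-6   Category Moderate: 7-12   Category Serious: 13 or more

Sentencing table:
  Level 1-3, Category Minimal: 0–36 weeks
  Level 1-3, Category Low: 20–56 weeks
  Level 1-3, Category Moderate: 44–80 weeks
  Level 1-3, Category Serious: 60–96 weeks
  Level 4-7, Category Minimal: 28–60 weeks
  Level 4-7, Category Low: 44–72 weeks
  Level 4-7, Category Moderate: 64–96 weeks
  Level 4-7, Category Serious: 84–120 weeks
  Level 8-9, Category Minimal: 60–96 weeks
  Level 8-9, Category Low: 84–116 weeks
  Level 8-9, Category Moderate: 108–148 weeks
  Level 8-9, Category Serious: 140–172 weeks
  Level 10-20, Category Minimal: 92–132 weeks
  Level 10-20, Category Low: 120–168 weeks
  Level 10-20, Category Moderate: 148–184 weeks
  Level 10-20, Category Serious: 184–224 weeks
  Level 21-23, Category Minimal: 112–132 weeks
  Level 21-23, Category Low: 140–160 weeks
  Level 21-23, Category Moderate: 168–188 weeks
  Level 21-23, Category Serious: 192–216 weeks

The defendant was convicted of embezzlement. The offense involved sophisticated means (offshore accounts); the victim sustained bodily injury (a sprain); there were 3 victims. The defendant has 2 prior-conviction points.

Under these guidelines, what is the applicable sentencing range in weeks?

112-132 weeks

Base offense level for embezzlement: 16.
R2 does not apply.
R3 applies (level before this adjustment is 16 ≥ 6, so +3): 16 + 3 = 19.
R5 applies: 19 + 3 = 22.
Final offense level: 22.
Criminal history: 2 prior points → Category Minimal (0-4).
Level 22 falls in the 21-23 band.
Grid: Level 21-23 × Category Minimal = 112-132 weeks.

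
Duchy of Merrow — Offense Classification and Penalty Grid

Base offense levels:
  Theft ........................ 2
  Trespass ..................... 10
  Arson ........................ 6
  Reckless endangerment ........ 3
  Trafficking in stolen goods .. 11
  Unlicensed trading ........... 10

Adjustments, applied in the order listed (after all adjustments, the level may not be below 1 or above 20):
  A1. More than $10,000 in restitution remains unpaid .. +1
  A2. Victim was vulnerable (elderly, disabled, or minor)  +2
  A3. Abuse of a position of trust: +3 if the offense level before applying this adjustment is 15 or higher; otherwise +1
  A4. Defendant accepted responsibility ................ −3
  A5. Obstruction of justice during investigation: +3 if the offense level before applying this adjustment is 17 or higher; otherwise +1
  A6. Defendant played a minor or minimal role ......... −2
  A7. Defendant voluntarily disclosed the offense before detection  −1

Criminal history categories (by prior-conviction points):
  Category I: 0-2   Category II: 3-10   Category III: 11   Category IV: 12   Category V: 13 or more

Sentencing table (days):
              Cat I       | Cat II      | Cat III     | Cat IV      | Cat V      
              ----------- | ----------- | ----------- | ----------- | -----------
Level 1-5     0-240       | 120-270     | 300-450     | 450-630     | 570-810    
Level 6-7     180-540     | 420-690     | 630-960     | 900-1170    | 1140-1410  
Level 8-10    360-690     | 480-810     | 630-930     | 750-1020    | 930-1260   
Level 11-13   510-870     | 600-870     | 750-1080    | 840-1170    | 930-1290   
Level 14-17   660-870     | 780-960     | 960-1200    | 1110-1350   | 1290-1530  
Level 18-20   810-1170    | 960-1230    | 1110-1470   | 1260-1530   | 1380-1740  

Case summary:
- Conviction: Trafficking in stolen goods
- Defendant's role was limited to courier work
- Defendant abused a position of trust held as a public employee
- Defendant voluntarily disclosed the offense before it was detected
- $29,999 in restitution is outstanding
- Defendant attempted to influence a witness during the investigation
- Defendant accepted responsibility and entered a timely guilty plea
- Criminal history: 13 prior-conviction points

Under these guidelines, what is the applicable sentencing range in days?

Base offense level for trafficking in stolen goods: 11.
A1 applies: 11 + 1 = 12.
A2 does not apply.
A3 applies (level before this adjustment is 12 < 15, so +1): 12 + 1 = 13.
A4 applies: 13 − 3 = 10.
A5 applies (level before this adjustment is 10 < 17, so +1): 10 + 1 = 11.
A6 applies: 11 − 2 = 9.
A7 applies: 9 − 1 = 8.
Final offense level: 8.
Criminal history: 13 prior points → Category V (13+).
Level 8 falls in the 8-10 band.
Grid: Level 8-10 × Category V = 930-1260 days.

930-1260 days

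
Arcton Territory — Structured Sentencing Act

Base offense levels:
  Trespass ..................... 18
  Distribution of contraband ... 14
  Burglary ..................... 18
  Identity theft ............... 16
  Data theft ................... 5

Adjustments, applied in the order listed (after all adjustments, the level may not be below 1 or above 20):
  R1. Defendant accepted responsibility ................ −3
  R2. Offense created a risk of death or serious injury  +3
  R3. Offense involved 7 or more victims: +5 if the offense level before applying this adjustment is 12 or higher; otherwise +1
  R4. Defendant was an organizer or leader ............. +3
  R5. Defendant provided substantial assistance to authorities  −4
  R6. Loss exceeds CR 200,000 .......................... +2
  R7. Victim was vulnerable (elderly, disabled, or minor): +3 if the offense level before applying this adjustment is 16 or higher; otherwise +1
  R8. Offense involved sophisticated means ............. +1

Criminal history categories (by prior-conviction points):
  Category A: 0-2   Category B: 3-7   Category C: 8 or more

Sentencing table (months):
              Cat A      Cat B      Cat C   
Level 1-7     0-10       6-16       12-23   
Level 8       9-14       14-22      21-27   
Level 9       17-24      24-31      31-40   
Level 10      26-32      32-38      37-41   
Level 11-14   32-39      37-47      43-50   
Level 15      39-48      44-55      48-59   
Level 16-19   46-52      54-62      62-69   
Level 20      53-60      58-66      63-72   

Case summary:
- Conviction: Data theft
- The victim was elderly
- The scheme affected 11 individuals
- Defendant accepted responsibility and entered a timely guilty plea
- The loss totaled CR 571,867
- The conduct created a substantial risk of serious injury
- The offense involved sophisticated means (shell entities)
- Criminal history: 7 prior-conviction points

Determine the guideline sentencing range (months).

32-38 months

Base offense level for data theft: 5.
R1 applies: 5 − 3 = 2.
R2 applies: 2 + 3 = 5.
R3 applies (level before this adjustment is 5 < 12, so +1): 5 + 1 = 6.
R4 does not apply.
R5 does not apply.
R6 applies: 6 + 2 = 8.
R7 applies (level before this adjustment is 8 < 16, so +1): 8 + 1 = 9.
R8 applies: 9 + 1 = 10.
Final offense level: 10.
Criminal history: 7 prior points → Category B (3-7).
Level 10 falls in the 10 band.
Grid: Level 10 × Category B = 32-38 months.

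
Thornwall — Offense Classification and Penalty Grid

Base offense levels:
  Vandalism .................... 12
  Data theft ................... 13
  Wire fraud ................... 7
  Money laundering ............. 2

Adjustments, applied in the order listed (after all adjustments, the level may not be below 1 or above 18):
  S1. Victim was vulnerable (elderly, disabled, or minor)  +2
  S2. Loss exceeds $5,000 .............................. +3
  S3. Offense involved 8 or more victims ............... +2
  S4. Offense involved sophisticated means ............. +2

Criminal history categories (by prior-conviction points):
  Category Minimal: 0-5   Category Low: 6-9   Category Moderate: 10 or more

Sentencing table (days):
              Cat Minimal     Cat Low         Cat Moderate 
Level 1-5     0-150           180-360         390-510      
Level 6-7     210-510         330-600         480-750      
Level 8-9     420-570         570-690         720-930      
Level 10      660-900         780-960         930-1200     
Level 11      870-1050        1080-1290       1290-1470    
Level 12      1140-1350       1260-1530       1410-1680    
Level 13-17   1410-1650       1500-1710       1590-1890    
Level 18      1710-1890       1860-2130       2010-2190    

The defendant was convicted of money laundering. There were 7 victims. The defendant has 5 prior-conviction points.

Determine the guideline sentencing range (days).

Base offense level for money laundering: 2.
Final offense level: 2.
Criminal history: 5 prior points → Category Minimal (0-5).
Level 2 falls in the 1-5 band.
Grid: Level 1-5 × Category Minimal = 0-150 days.

0-150 days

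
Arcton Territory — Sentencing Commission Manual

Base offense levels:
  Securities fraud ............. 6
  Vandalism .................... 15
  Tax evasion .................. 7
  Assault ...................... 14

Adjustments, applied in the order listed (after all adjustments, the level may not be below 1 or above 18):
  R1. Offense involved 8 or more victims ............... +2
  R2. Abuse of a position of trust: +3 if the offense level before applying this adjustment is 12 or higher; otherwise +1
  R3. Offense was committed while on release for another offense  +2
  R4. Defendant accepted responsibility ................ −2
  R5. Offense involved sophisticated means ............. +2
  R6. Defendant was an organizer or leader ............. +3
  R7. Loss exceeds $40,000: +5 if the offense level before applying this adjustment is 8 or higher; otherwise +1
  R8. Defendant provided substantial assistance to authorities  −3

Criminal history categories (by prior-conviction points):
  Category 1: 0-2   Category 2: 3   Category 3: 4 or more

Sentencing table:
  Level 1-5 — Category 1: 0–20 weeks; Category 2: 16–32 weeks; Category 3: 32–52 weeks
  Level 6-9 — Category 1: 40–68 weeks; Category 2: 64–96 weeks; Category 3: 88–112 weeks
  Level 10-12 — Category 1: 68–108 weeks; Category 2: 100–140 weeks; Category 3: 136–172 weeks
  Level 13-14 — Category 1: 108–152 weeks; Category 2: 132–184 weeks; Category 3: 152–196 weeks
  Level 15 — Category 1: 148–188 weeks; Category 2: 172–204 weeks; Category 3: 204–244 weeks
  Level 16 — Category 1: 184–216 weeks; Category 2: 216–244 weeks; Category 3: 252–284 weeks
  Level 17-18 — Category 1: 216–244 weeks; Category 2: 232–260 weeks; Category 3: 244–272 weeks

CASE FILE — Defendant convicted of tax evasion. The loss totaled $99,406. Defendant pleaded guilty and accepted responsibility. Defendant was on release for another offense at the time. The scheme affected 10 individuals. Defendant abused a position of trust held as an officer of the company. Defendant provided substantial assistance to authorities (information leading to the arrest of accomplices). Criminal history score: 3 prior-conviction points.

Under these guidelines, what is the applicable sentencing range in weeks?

Base offense level for tax evasion: 7.
R1 applies: 7 + 2 = 9.
R2 applies (level before this adjustment is 9 < 12, so +1): 9 + 1 = 10.
R3 applies: 10 + 2 = 12.
R4 applies: 12 − 2 = 10.
R6 does not apply.
R7 applies (level before this adjustment is 10 ≥ 8, so +5): 10 + 5 = 15.
R8 applies: 15 − 3 = 12.
Final offense level: 12.
Criminal history: 3 prior points → Category 2 (3).
Level 12 falls in the 10-12 band.
Grid: Level 10-12 × Category 2 = 100-140 weeks.

100-140 weeks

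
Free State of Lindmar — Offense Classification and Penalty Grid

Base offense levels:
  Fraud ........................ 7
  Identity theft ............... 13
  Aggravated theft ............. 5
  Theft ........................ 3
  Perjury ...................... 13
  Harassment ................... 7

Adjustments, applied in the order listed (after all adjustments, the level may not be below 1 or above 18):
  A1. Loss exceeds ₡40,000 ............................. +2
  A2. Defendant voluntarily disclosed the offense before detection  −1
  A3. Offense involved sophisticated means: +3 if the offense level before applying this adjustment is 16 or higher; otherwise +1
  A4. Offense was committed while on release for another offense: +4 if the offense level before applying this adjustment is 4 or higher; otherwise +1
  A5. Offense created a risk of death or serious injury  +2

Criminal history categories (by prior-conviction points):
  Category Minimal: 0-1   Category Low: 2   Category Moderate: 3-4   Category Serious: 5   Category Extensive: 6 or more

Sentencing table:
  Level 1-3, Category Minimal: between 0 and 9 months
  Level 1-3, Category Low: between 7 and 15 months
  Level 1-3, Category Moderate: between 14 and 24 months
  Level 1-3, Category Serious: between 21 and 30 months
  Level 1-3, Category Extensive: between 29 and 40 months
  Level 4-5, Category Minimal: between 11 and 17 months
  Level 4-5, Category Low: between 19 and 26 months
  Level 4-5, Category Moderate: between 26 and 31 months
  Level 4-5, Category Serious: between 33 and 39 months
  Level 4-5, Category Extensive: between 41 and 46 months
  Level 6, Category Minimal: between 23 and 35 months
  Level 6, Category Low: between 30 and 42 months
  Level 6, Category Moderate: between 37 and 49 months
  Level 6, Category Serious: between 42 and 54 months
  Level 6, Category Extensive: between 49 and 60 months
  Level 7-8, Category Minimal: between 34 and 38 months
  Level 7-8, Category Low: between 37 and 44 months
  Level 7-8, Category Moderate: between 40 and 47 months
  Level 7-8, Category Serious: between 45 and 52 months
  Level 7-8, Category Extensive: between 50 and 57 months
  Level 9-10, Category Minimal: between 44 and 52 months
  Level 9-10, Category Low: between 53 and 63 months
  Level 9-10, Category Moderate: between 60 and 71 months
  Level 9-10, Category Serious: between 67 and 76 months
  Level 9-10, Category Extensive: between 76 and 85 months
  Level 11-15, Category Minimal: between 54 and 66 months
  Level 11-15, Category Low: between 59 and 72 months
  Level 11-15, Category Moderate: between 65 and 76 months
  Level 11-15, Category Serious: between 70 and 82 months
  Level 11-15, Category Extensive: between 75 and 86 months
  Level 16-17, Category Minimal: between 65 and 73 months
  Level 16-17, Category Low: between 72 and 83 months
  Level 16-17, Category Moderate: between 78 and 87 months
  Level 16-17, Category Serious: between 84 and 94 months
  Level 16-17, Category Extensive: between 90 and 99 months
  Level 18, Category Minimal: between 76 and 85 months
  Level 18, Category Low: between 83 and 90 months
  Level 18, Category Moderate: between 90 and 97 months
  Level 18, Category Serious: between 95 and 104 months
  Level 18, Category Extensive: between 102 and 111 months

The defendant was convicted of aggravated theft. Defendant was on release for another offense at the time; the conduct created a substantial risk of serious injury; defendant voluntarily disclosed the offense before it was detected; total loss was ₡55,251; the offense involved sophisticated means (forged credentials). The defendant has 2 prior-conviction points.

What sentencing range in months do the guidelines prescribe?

Base offense level for aggravated theft: 5.
A1 applies: 5 + 2 = 7.
A2 applies: 7 − 1 = 6.
A3 applies (level before this adjustment is 6 < 16, so +1): 6 + 1 = 7.
A4 applies (level before this adjustment is 7 ≥ 4, so +4): 7 + 4 = 11.
A5 applies: 11 + 2 = 13.
Final offense level: 13.
Criminal history: 2 prior points → Category Low (2).
Level 13 falls in the 11-15 band.
Grid: Level 11-15 × Category Low = 59-72 months.

59-72 months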